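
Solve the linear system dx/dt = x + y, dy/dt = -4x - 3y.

Coefficient matrix A = [[1, 1], [-4, -3]].
Characteristic polynomial det(A - λI) = λ^2 + 2λ + 1 = 0.
Single eigenvalue λ = -1 with algebraic multiplicity 2.
Eigenvector v = (1,-2); generalized eigenvector w with (A-λI)w=v is (1,-1).
General solution: e^(-t)[K_1·v + K_2·(t·v + w)].

x(t) = K_1e^(-t) + K_2te^(-t) + K_2e^(-t), y(t) = -2K_1e^(-t) - 2K_2te^(-t) - K_2e^(-t)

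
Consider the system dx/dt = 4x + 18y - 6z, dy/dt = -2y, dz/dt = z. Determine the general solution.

Coefficient matrix A = [[4, 18, -6], [0, -2, 0], [0, 0, 1]].
det(A - λI) = 0 gives eigenvalues λ = 1, -2, 4.
For λ=1: eigenvector (2,0,1).
For λ=-2: eigenvector (-3,1,0).
For λ=4: eigenvector (1,0,0).
General solution: c_1e^(t)(2,0,1) + c_2e^(-2t)(-3,1,0) + c_3e^(4t)(1,0,0).

x(t) = 2c_1e^(t) - 3c_2e^(-2t) + c_3e^(4t), y(t) = c_2e^(-2t), z(t) = c_1e^(t)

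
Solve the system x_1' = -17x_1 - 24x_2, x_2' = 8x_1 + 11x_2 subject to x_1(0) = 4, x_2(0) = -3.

Coefficient matrix A = [[-17, -24], [8, 11]].
Characteristic polynomial det(A - λI) = λ^2 + 6λ + 5 = 0.
Eigenvalues λ = -5, -1.
For λ=-5: (A-λI) row 1 is [-12, -24], so an eigenvector is (-2, 1).
For λ=-1: (A-λI) row 1 is [-16, -24], so an eigenvector is (3, -2).
General solution: C_1e^(-5t)(-2,1) + C_2e^(-t)(3,-2).
Applying x_1(0)=4, x_2(0)=-3 gives C_1=1, C_2=2.

x_1(t) = 6e^(-t) - 2e^(-5t), x_2(t) = -4e^(-t) + e^(-5t)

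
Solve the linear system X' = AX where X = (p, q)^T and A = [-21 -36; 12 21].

Coefficient matrix A = [[-21, -36], [12, 21]].
Characteristic polynomial det(A - λI) = λ^2 - 9 = 0.
Eigenvalues λ = -3, 3.
For λ=-3: (A-λI) row 1 is [-18, -36], so an eigenvector is (-2, 1).
For λ=3: (A-λI) row 1 is [-24, -36], so an eigenvector is (-3, 2).
General solution: c_1e^(-3t)(-2,1) + c_2e^(3t)(-3,2).

p(t) = -2c_1e^(-3t) - 3c_2e^(3t), q(t) = c_1e^(-3t) + 2c_2e^(3t)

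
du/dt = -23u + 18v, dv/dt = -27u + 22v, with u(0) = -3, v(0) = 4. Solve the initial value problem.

Coefficient matrix A = [[-23, 18], [-27, 22]].
Characteristic polynomial det(A - λI) = λ^2 + λ - 20 = 0.
Eigenvalues λ = 4, -5.
For λ=4: (A-λI) row 1 is [-27, 18], so an eigenvector is (2, 3).
For λ=-5: (A-λI) row 1 is [-18, 18], so an eigenvector is (1, 1).
General solution: K_1e^(4t)(2,3) + K_2e^(-5t)(1,1).
Applying u(0)=-3, v(0)=4 gives K_1=7, K_2=-17.

u(t) = 14e^(4t) - 17e^(-5t), v(t) = 21e^(4t) - 17e^(-5t)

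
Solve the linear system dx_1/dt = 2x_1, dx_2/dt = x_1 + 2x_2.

Coefficient matrix A = [[2, 0], [1, 2]].
Characteristic polynomial det(A - λI) = λ^2 - 4λ + 4 = 0.
Single eigenvalue λ = 2 with algebraic multiplicity 2.
Eigenvector v = (0,1); generalized eigenvector w with (A-λI)w=v is (1,-1).
General solution: e^(2t)[K_1·v + K_2·(t·v + w)].

x_1(t) = K_2e^(2t), x_2(t) = K_1e^(2t) + K_2te^(2t) - K_2e^(2t)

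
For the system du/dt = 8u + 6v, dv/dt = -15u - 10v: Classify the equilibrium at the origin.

stable spiral

A = [[8,6],[-15,-10]]; det(A-λI) = λ^2 + 2λ + 10.
λ = -1 ± 3i: negative real part.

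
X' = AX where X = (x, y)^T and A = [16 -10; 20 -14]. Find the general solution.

x(t) = K_1e^(6t) + K_2e^(-4t), y(t) = K_1e^(6t) + 2K_2e^(-4t)

Coefficient matrix A = [[16, -10], [20, -14]].
Characteristic polynomial det(A - λI) = λ^2 - 2λ - 24 = 0.
Eigenvalues λ = 6, -4.
For λ=6: (A-λI) row 1 is [10, -10], so an eigenvector is (1, 1).
For λ=-4: (A-λI) row 1 is [20, -10], so an eigenvector is (1, 2).
General solution: K_1e^(6t)(1,1) + K_2e^(-4t)(1,2).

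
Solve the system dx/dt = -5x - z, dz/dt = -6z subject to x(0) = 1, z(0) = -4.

x(t) = 5e^(-5t) - 4e^(-6t), z(t) = -4e^(-6t)

Coefficient matrix A = [[-5, -1], [0, -6]].
Characteristic polynomial det(A - λI) = λ^2 + 11λ + 30 = 0.
Eigenvalues λ = -5, -6.
For λ=-5: (A-λI) row 1 is [0, -1], so an eigenvector is (1, 0).
For λ=-6: (A-λI) row 1 is [1, -1], so an eigenvector is (-1, -1).
General solution: C_1e^(-5t)(1,0) + C_2e^(-6t)(-1,-1).
Applying x(0)=1, z(0)=-4 gives C_1=5, C_2=4.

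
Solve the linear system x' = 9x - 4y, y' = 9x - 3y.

Coefficient matrix A = [[9, -4], [9, -3]].
Characteristic polynomial det(A - λI) = λ^2 - 6λ + 9 = 0.
Single eigenvalue λ = 3 with algebraic multiplicity 2.
Eigenvector v = (2,3); generalized eigenvector w with (A-λI)w=v is (1,1).
General solution: e^(3t)[K_1·v + K_2·(t·v + w)].

x(t) = 2K_1e^(3t) + 2K_2te^(3t) + K_2e^(3t), y(t) = 3K_1e^(3t) + 3K_2te^(3t) + K_2e^(3t)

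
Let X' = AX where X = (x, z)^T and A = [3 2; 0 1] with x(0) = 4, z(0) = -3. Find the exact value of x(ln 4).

76

A = [[3,2],[0,1]]; eigenvalues λ = 1, 3.
Eigenvectors: (1,-1) for λ=1, (1,0) for λ=3.
From the initial condition, c_1 = 3, c_2 = 1.
x(ln 4) = (3)(4^1)(1) + (1)(4^3)(1) = 76.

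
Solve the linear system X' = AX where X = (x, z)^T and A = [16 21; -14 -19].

Coefficient matrix A = [[16, 21], [-14, -19]].
Characteristic polynomial det(A - λI) = λ^2 + 3λ - 10 = 0.
Eigenvalues λ = -5, 2.
For λ=-5: (A-λI) row 1 is [21, 21], so an eigenvector is (-1, 1).
For λ=2: (A-λI) row 1 is [14, 21], so an eigenvector is (3, -2).
General solution: c_1e^(-5t)(-1,1) + c_2e^(2t)(3,-2).

x(t) = -c_1e^(-5t) + 3c_2e^(2t), z(t) = c_1e^(-5t) - 2c_2e^(2t)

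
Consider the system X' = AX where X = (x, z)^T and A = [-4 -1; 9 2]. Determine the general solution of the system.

Coefficient matrix A = [[-4, -1], [9, 2]].
Characteristic polynomial det(A - λI) = λ^2 + 2λ + 1 = 0.
Single eigenvalue λ = -1 with algebraic multiplicity 2.
Eigenvector v = (1,-3); generalized eigenvector w with (A-λI)w=v is (0,-1).
General solution: e^(-t)[c_1·v + c_2·(t·v + w)].

x(t) = c_1e^(-t) + c_2te^(-t), z(t) = -3c_1e^(-t) - 3c_2te^(-t) - c_2e^(-t)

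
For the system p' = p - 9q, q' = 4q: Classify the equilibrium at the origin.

unstable node

A = [[1,-9],[0,4]]; det(A-λI) = λ^2 - 5λ + 4.
λ = 4, 1: both positive.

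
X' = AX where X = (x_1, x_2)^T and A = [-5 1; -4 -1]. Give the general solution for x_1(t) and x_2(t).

x_1(t) = -C_1e^(-3t) - C_2te^(-3t) + C_2e^(-3t), x_2(t) = -2C_1e^(-3t) - 2C_2te^(-3t) + C_2e^(-3t)

Coefficient matrix A = [[-5, 1], [-4, -1]].
Characteristic polynomial det(A - λI) = λ^2 + 6λ + 9 = 0.
Single eigenvalue λ = -3 with algebraic multiplicity 2.
Eigenvector v = (-1,-2); generalized eigenvector w with (A-λI)w=v is (1,1).
General solution: e^(-3t)[C_1·v + C_2·(t·v + w)].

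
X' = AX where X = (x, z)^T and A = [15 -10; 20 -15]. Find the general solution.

x(t) = c_1e^(-5t) + c_2e^(5t), z(t) = 2c_1e^(-5t) + c_2e^(5t)

Coefficient matrix A = [[15, -10], [20, -15]].
Characteristic polynomial det(A - λI) = λ^2 - 25 = 0.
Eigenvalues λ = -5, 5.
For λ=-5: (A-λI) row 1 is [20, -10], so an eigenvector is (1, 2).
For λ=5: (A-λI) row 1 is [10, -10], so an eigenvector is (1, 1).
General solution: c_1e^(-5t)(1,2) + c_2e^(5t)(1,1).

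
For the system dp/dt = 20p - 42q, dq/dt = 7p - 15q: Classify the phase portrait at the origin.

A = [[20,-42],[7,-15]]; det(A-λI) = λ^2 - 5λ - 6.
λ = 6, -1: opposite signs.

saddle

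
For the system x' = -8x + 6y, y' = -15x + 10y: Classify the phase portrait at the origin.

A = [[-8,6],[-15,10]]; det(A-λI) = λ^2 - 2λ + 10.
λ = 1 ± 3i: positive real part.

unstable spiral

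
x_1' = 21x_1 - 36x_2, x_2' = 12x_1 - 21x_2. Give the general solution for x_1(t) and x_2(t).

Coefficient matrix A = [[21, -36], [12, -21]].
Characteristic polynomial det(A - λI) = λ^2 - 9 = 0.
Eigenvalues λ = 3, -3.
For λ=3: (A-λI) row 1 is [18, -36], so an eigenvector is (-2, -1).
For λ=-3: (A-λI) row 1 is [24, -36], so an eigenvector is (-3, -2).
General solution: K_1e^(3t)(-2,-1) + K_2e^(-3t)(-3,-2).

x_1(t) = -2K_1e^(3t) - 3K_2e^(-3t), x_2(t) = -K_1e^(3t) - 2K_2e^(-3t)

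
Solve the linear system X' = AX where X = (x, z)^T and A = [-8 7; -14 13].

Coefficient matrix A = [[-8, 7], [-14, 13]].
Characteristic polynomial det(A - λI) = λ^2 - 5λ - 6 = 0.
Eigenvalues λ = 6, -1.
For λ=6: (A-λI) row 1 is [-14, 7], so an eigenvector is (1, 2).
For λ=-1: (A-λI) row 1 is [-7, 7], so an eigenvector is (1, 1).
General solution: c_1e^(6t)(1,2) + c_2e^(-t)(1,1).

x(t) = c_1e^(6t) + c_2e^(-t), z(t) = 2c_1e^(6t) + c_2e^(-t)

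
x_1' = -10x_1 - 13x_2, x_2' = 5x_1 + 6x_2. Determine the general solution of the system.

x_1(t) = -2K_1e^(-2t)sin(t) - 3K_1e^(-2t)cos(t) - 3K_2e^(-2t)sin(t) + 2K_2e^(-2t)cos(t), x_2(t) = K_1e^(-2t)sin(t) + 2K_1e^(-2t)cos(t) + 2K_2e^(-2t)sin(t) - K_2e^(-2t)cos(t)

Coefficient matrix A = [[-10, -13], [5, 6]].
Characteristic polynomial det(A - λI) = λ^2 + 4λ + 5 = 0.
Eigenvalues λ = -2 ± i (complex conjugate pair).
For λ=-2+i: an eigenvector is (-3,2) - i(-2,1) = (-3 + 2i, 2 - i).
A real fundamental pair from Re and Im of e^((-2+i)t)v: X_1 = e^(-2t)(cos(t)·(-3,2) + sin(t)·(-2,1)), X_2 = e^(-2t)(sin(t)·(-3,2) - cos(t)·(-2,1)).
General solution: K_1X_1 + K_2X_2.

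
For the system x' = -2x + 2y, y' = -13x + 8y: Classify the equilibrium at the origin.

unstable spiral

A = [[-2,2],[-13,8]]; det(A-λI) = λ^2 - 6λ + 10.
λ = 3 ± i: positive real part.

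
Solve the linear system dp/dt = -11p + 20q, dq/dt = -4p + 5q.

p(t) = 2K_1e^(-3t)sin(4t) - K_1e^(-3t)cos(4t) - K_2e^(-3t)sin(4t) - 2K_2e^(-3t)cos(4t), q(t) = K_1e^(-3t)sin(4t) - K_2e^(-3t)cos(4t)

Coefficient matrix A = [[-11, 20], [-4, 5]].
Characteristic polynomial det(A - λI) = λ^2 + 6λ + 25 = 0.
Eigenvalues λ = -3 ± 4i (complex conjugate pair).
For λ=-3+4i: an eigenvector is (-1,0) - i(2,1) = (-1 - 2i, 0 - i).
A real fundamental pair from Re and Im of e^((-3+4i)t)v: X_1 = e^(-3t)(cos(4t)·(-1,0) + sin(4t)·(2,1)), X_2 = e^(-3t)(sin(4t)·(-1,0) - cos(4t)·(2,1)).
General solution: K_1X_1 + K_2X_2.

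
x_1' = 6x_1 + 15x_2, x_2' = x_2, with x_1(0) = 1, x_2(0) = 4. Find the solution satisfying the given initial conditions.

x_1(t) = 13e^(6t) - 12e^(t), x_2(t) = 4e^(t)

Coefficient matrix A = [[6, 15], [0, 1]].
Characteristic polynomial det(A - λI) = λ^2 - 7λ + 6 = 0.
Eigenvalues λ = 1, 6.
For λ=1: (A-λI) row 1 is [5, 15], so an eigenvector is (3, -1).
For λ=6: (A-λI) row 1 is [0, 15], so an eigenvector is (1, 0).
General solution: K_1e^(t)(3,-1) + K_2e^(6t)(1,0).
Applying x_1(0)=1, x_2(0)=4 gives K_1=-4, K_2=13.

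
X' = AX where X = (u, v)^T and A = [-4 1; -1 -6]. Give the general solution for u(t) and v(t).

Coefficient matrix A = [[-4, 1], [-1, -6]].
Characteristic polynomial det(A - λI) = λ^2 + 10λ + 25 = 0.
Single eigenvalue λ = -5 with algebraic multiplicity 2.
Eigenvector v = (1,-1); generalized eigenvector w with (A-λI)w=v is (0,1).
General solution: e^(-5t)[C_1·v + C_2·(t·v + w)].

u(t) = C_1e^(-5t) + C_2te^(-5t), v(t) = -C_1e^(-5t) - C_2te^(-5t) + C_2e^(-5t)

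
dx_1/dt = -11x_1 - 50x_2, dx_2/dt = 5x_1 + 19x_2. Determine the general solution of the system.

Coefficient matrix A = [[-11, -50], [5, 19]].
Characteristic polynomial det(A - λI) = λ^2 - 8λ + 41 = 0.
Eigenvalues λ = 4 ± 5i (complex conjugate pair).
For λ=4+5i: an eigenvector is (1,0) - i(-3,1) = (1 + 3i, 0 - i).
A real fundamental pair from Re and Im of e^((4+5i)t)v: X_1 = e^(4t)(cos(5t)·(1,0) + sin(5t)·(-3,1)), X_2 = e^(4t)(sin(5t)·(1,0) - cos(5t)·(-3,1)).
General solution: c_1X_1 + c_2X_2.

x_1(t) = -3c_1e^(4t)sin(5t) + c_1e^(4t)cos(5t) + c_2e^(4t)sin(5t) + 3c_2e^(4t)cos(5t), x_2(t) = c_1e^(4t)sin(5t) - c_2e^(4t)cos(5t)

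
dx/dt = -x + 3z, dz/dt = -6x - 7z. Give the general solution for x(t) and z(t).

x(t) = -c_1e^(-4t)cos(3t) - c_2e^(-4t)sin(3t), z(t) = c_1e^(-4t)sin(3t) + c_1e^(-4t)cos(3t) + c_2e^(-4t)sin(3t) - c_2e^(-4t)cos(3t)

Coefficient matrix A = [[-1, 3], [-6, -7]].
Characteristic polynomial det(A - λI) = λ^2 + 8λ + 25 = 0.
Eigenvalues λ = -4 ± 3i (complex conjugate pair).
For λ=-4+3i: an eigenvector is (-1,1) - i(0,1) = (-1, 1 - i).
A real fundamental pair from Re and Im of e^((-4+3i)t)v: X_1 = e^(-4t)(cos(3t)·(-1,1) + sin(3t)·(0,1)), X_2 = e^(-4t)(sin(3t)·(-1,1) - cos(3t)·(0,1)).
General solution: c_1X_1 + c_2X_2.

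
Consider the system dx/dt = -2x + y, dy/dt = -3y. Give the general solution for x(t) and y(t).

Coefficient matrix A = [[-2, 1], [0, -3]].
Characteristic polynomial det(A - λI) = λ^2 + 5λ + 6 = 0.
Eigenvalues λ = -3, -2.
For λ=-3: (A-λI) row 1 is [1, 1], so an eigenvector is (-1, 1).
For λ=-2: (A-λI) row 1 is [0, 1], so an eigenvector is (-1, 0).
General solution: c_1e^(-3t)(-1,1) + c_2e^(-2t)(-1,0).

x(t) = -c_1e^(-3t) - c_2e^(-2t), y(t) = c_1e^(-3t)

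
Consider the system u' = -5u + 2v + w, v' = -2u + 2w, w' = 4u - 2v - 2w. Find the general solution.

Coefficient matrix A = [[-5, 2, 1], [-2, 0, 2], [4, -2, -2]].
det(A - λI) = 0 gives eigenvalues λ = -4, -1, -2.
For λ=-4: eigenvector (-1,-1,1).
For λ=-1: eigenvector (1,2,0).
For λ=-2: eigenvector (-1,-2,1).
General solution: c_1e^(-4t)(-1,-1,1) + c_2e^(-t)(1,2,0) + c_3e^(-2t)(-1,-2,1).

u(t) = -c_1e^(-4t) + c_2e^(-t) - c_3e^(-2t), v(t) = -c_1e^(-4t) + 2c_2e^(-t) - 2c_3e^(-2t), w(t) = c_1e^(-4t) + c_3e^(-2t)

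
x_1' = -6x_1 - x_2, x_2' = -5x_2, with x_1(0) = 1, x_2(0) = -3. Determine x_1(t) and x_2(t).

x_1(t) = 3e^(-5t) - 2e^(-6t), x_2(t) = -3e^(-5t)

Coefficient matrix A = [[-6, -1], [0, -5]].
Characteristic polynomial det(A - λI) = λ^2 + 11λ + 30 = 0.
Eigenvalues λ = -5, -6.
For λ=-5: (A-λI) row 1 is [-1, -1], so an eigenvector is (-1, 1).
For λ=-6: (A-λI) row 1 is [0, -1], so an eigenvector is (1, 0).
General solution: C_1e^(-5t)(-1,1) + C_2e^(-6t)(1,0).
Applying x_1(0)=1, x_2(0)=-3 gives C_1=-3, C_2=-2.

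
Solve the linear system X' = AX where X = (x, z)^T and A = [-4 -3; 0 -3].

Coefficient matrix A = [[-4, -3], [0, -3]].
Characteristic polynomial det(A - λI) = λ^2 + 7λ + 12 = 0.
Eigenvalues λ = -4, -3.
For λ=-4: (A-λI) row 1 is [0, -3], so an eigenvector is (-1, 0).
For λ=-3: (A-λI) row 1 is [-1, -3], so an eigenvector is (-3, 1).
General solution: K_1e^(-4t)(-1,0) + K_2e^(-3t)(-3,1).

x(t) = -K_1e^(-4t) - 3K_2e^(-3t), z(t) = K_2e^(-3t)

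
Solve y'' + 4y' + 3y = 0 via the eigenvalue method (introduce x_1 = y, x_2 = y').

Let x_1 = y, x_2 = y'. Then x_1' = x_2 and x_2' = -3x_1 - 4x_2.
A = [[0,1],[-3,-4]]; det(A-λI) = λ^2 + 4λ + 3.
Eigenvalues λ = -1, -3 with eigenvectors (1,-1), (1,-3).

y(t) = c_1e^(-t) + c_2e^(-3t)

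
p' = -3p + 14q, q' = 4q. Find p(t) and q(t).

p(t) = c_1e^(-3t) - 2c_2e^(4t), q(t) = -c_2e^(4t)

Coefficient matrix A = [[-3, 14], [0, 4]].
Characteristic polynomial det(A - λI) = λ^2 - λ - 12 = 0.
Eigenvalues λ = -3, 4.
For λ=-3: (A-λI) row 1 is [0, 14], so an eigenvector is (1, 0).
For λ=4: (A-λI) row 1 is [-7, 14], so an eigenvector is (-2, -1).
General solution: c_1e^(-3t)(1,0) + c_2e^(4t)(-2,-1).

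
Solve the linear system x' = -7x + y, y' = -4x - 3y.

Coefficient matrix A = [[-7, 1], [-4, -3]].
Characteristic polynomial det(A - λI) = λ^2 + 10λ + 25 = 0.
Single eigenvalue λ = -5 with algebraic multiplicity 2.
Eigenvector v = (1,2); generalized eigenvector w with (A-λI)w=v is (0,1).
General solution: e^(-5t)[K_1·v + K_2·(t·v + w)].

x(t) = K_1e^(-5t) + K_2te^(-5t), y(t) = 2K_1e^(-5t) + 2K_2te^(-5t) + K_2e^(-5t)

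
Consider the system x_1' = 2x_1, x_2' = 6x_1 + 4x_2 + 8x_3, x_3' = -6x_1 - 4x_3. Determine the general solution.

Coefficient matrix A = [[2, 0, 0], [6, 4, 8], [-6, 0, -4]].
det(A - λI) = 0 gives eigenvalues λ = 4, -4, 2.
For λ=4: eigenvector (0,1,0).
For λ=-4: eigenvector (0,1,-1).
For λ=2: eigenvector (1,1,-1).
General solution: C_1e^(4t)(0,1,0) + C_2e^(-4t)(0,1,-1) + C_3e^(2t)(1,1,-1).

x_1(t) = C_3e^(2t), x_2(t) = C_1e^(4t) + C_2e^(-4t) + C_3e^(2t), x_3(t) = -C_2e^(-4t) - C_3e^(2t)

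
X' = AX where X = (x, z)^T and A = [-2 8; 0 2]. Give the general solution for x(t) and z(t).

x(t) = -2c_1e^(2t) - c_2e^(-2t), z(t) = -c_1e^(2t)

Coefficient matrix A = [[-2, 8], [0, 2]].
Characteristic polynomial det(A - λI) = λ^2 - 4 = 0.
Eigenvalues λ = 2, -2.
For λ=2: (A-λI) row 1 is [-4, 8], so an eigenvector is (-2, -1).
For λ=-2: (A-λI) row 1 is [0, 8], so an eigenvector is (-1, 0).
General solution: c_1e^(2t)(-2,-1) + c_2e^(-2t)(-1,0).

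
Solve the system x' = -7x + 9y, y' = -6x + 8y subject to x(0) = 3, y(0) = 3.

x(t) = 3e^(2t), y(t) = 3e^(2t)

Coefficient matrix A = [[-7, 9], [-6, 8]].
Characteristic polynomial det(A - λI) = λ^2 - λ - 2 = 0.
Eigenvalues λ = 2, -1.
For λ=2: (A-λI) row 1 is [-9, 9], so an eigenvector is (1, 1).
For λ=-1: (A-λI) row 1 is [-6, 9], so an eigenvector is (3, 2).
General solution: c_1e^(2t)(1,1) + c_2e^(-t)(3,2).
Applying x(0)=3, y(0)=3 gives c_1=3, c_2=0.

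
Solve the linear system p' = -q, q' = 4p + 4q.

Coefficient matrix A = [[0, -1], [4, 4]].
Characteristic polynomial det(A - λI) = λ^2 - 4λ + 4 = 0.
Single eigenvalue λ = 2 with algebraic multiplicity 2.
Eigenvector v = (-1,2); generalized eigenvector w with (A-λI)w=v is (2,-3).
General solution: e^(2t)[C_1·v + C_2·(t·v + w)].

p(t) = -C_1e^(2t) - C_2te^(2t) + 2C_2e^(2t), q(t) = 2C_1e^(2t) + 2C_2te^(2t) - 3C_2e^(2t)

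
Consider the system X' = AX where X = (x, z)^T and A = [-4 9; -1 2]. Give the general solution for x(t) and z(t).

Coefficient matrix A = [[-4, 9], [-1, 2]].
Characteristic polynomial det(A - λI) = λ^2 + 2λ + 1 = 0.
Single eigenvalue λ = -1 with algebraic multiplicity 2.
Eigenvector v = (-3,-1); generalized eigenvector w with (A-λI)w=v is (1,0).
General solution: e^(-t)[K_1·v + K_2·(t·v + w)].

x(t) = -3K_1e^(-t) - 3K_2te^(-t) + K_2e^(-t), z(t) = -K_1e^(-t) - K_2te^(-t)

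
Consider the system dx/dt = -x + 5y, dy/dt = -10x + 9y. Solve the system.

Coefficient matrix A = [[-1, 5], [-10, 9]].
Characteristic polynomial det(A - λI) = λ^2 - 8λ + 41 = 0.
Eigenvalues λ = 4 ± 5i (complex conjugate pair).
For λ=4+5i: an eigenvector is (1,1) - i(0,-1) = (1, 1 + i).
A real fundamental pair from Re and Im of e^((4+5i)t)v: X_1 = e^(4t)(cos(5t)·(1,1) + sin(5t)·(0,-1)), X_2 = e^(4t)(sin(5t)·(1,1) - cos(5t)·(0,-1)).
General solution: K_1X_1 + K_2X_2.

x(t) = K_1e^(4t)cos(5t) + K_2e^(4t)sin(5t), y(t) = -K_1e^(4t)sin(5t) + K_1e^(4t)cos(5t) + K_2e^(4t)sin(5t) + K_2e^(4t)cos(5t)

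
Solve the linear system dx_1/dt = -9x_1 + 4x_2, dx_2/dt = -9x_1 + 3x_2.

x_1(t) = 2C_1e^(-3t) + 2C_2te^(-3t) + C_2e^(-3t), x_2(t) = 3C_1e^(-3t) + 3C_2te^(-3t) + 2C_2e^(-3t)

Coefficient matrix A = [[-9, 4], [-9, 3]].
Characteristic polynomial det(A - λI) = λ^2 + 6λ + 9 = 0.
Single eigenvalue λ = -3 with algebraic multiplicity 2.
Eigenvector v = (2,3); generalized eigenvector w with (A-λI)w=v is (1,2).
General solution: e^(-3t)[C_1·v + C_2·(t·v + w)].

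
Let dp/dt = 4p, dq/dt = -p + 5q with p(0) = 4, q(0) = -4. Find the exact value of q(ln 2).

-192

A = [[4,0],[-1,5]]; eigenvalues λ = 5, 4.
Eigenvectors: (0,-1) for λ=5, (1,1) for λ=4.
From the initial condition, c_1 = 8, c_2 = 4.
q(ln 2) = (8)(2^5)(-1) + (4)(2^4)(1) = -192.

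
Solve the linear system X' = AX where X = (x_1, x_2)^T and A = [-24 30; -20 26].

Coefficient matrix A = [[-24, 30], [-20, 26]].
Characteristic polynomial det(A - λI) = λ^2 - 2λ - 24 = 0.
Eigenvalues λ = 6, -4.
For λ=6: (A-λI) row 1 is [-30, 30], so an eigenvector is (-1, -1).
For λ=-4: (A-λI) row 1 is [-20, 30], so an eigenvector is (3, 2).
General solution: K_1e^(6t)(-1,-1) + K_2e^(-4t)(3,2).

x_1(t) = -K_1e^(6t) + 3K_2e^(-4t), x_2(t) = -K_1e^(6t) + 2K_2e^(-4t)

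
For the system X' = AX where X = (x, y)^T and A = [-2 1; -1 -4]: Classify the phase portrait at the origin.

A = [[-2,1],[-1,-4]]; det(A-λI) = λ^2 + 6λ + 9.
repeated λ = -3 with a single eigenvector.

stable improper node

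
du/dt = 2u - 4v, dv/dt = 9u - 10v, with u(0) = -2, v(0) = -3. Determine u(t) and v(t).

u(t) = -2e^(-4t), v(t) = -3e^(-4t)

Coefficient matrix A = [[2, -4], [9, -10]].
Characteristic polynomial det(A - λI) = λ^2 + 8λ + 16 = 0.
Single eigenvalue λ = -4 with algebraic multiplicity 2.
Eigenvector v = (2,3); generalized eigenvector w with (A-λI)w=v is (1,1).
General solution: e^(-4t)[c_1·v + c_2·(t·v + w)].
Applying u(0)=-2, v(0)=-3 gives c_1=-1, c_2=0.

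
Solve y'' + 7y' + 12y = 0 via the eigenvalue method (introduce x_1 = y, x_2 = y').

Let x_1 = y, x_2 = y'. Then x_1' = x_2 and x_2' = -12x_1 - 7x_2.
A = [[0,1],[-12,-7]]; det(A-λI) = λ^2 + 7λ + 12.
Eigenvalues λ = -3, -4 with eigenvectors (1,-3), (1,-4).

y(t) = K_1e^(-3t) + K_2e^(-4t)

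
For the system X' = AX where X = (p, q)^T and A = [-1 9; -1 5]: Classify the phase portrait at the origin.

A = [[-1,9],[-1,5]]; det(A-λI) = λ^2 - 4λ + 4.
repeated λ = 2 with a single eigenvector.

unstable improper node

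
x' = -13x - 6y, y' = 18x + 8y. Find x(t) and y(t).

x(t) = 2c_1e^(-4t) + c_2e^(-t), y(t) = -3c_1e^(-4t) - 2c_2e^(-t)

Coefficient matrix A = [[-13, -6], [18, 8]].
Characteristic polynomial det(A - λI) = λ^2 + 5λ + 4 = 0.
Eigenvalues λ = -4, -1.
For λ=-4: (A-λI) row 1 is [-9, -6], so an eigenvector is (2, -3).
For λ=-1: (A-λI) row 1 is [-12, -6], so an eigenvector is (1, -2).
General solution: c_1e^(-4t)(2,-3) + c_2e^(-t)(1,-2).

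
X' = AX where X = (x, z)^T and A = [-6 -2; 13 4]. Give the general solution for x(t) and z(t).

x(t) = -c_1e^(-t)sin(t) + c_1e^(-t)cos(t) + c_2e^(-t)sin(t) + c_2e^(-t)cos(t), z(t) = 3c_1e^(-t)sin(t) - 2c_1e^(-t)cos(t) - 2c_2e^(-t)sin(t) - 3c_2e^(-t)cos(t)

Coefficient matrix A = [[-6, -2], [13, 4]].
Characteristic polynomial det(A - λI) = λ^2 + 2λ + 2 = 0.
Eigenvalues λ = -1 ± i (complex conjugate pair).
For λ=-1+i: an eigenvector is (1,-2) - i(-1,3) = (1 + i, -2 - 3i).
A real fundamental pair from Re and Im of e^((-1+i)t)v: X_1 = e^(-t)(cos(t)·(1,-2) + sin(t)·(-1,3)), X_2 = e^(-t)(sin(t)·(1,-2) - cos(t)·(-1,3)).
General solution: c_1X_1 + c_2X_2.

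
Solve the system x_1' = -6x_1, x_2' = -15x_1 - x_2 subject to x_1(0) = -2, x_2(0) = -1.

Coefficient matrix A = [[-6, 0], [-15, -1]].
Characteristic polynomial det(A - λI) = λ^2 + 7λ + 6 = 0.
Eigenvalues λ = -6, -1.
For λ=-6: (A-λI) row 2 is [-15, 5], so an eigenvector is (-1, -3).
For λ=-1: (A-λI) row 1 is [-5, 0], so an eigenvector is (0, 1).
General solution: C_1e^(-6t)(-1,-3) + C_2e^(-t)(0,1).
Applying x_1(0)=-2, x_2(0)=-1 gives C_1=2, C_2=5.

x_1(t) = -2e^(-6t), x_2(t) = 5e^(-t) - 6e^(-6t)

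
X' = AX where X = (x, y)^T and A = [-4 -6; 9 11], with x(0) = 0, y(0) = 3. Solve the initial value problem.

x(t) = -6e^(5t) + 6e^(2t), y(t) = 9e^(5t) - 6e^(2t)

Coefficient matrix A = [[-4, -6], [9, 11]].
Characteristic polynomial det(A - λI) = λ^2 - 7λ + 10 = 0.
Eigenvalues λ = 2, 5.
For λ=2: (A-λI) row 1 is [-6, -6], so an eigenvector is (-1, 1).
For λ=5: (A-λI) row 1 is [-9, -6], so an eigenvector is (2, -3).
General solution: c_1e^(2t)(-1,1) + c_2e^(5t)(2,-3).
Applying x(0)=0, y(0)=3 gives c_1=-6, c_2=-3.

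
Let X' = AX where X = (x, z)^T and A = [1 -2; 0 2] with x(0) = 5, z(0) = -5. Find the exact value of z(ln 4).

-80

A = [[1,-2],[0,2]]; eigenvalues λ = 1, 2.
Eigenvectors: (1,0) for λ=1, (-2,1) for λ=2.
From the initial condition, c_1 = -5, c_2 = -5.
z(ln 4) = (-5)(4^1)(0) + (-5)(4^2)(1) = -80.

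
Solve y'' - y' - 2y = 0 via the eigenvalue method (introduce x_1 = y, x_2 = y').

Let x_1 = y, x_2 = y'. Then x_1' = x_2 and x_2' = 2x_1 + x_2.
A = [[0,1],[2,1]]; det(A-λI) = λ^2 - λ - 2.
Eigenvalues λ = 2, -1 with eigenvectors (1,2), (1,-1).

y(t) = K_1e^(2t) + K_2e^(-t)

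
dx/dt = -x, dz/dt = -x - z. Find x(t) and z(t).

x(t) = K_2e^(-t), z(t) = -K_1e^(-t) - K_2te^(-t)

Coefficient matrix A = [[-1, 0], [-1, -1]].
Characteristic polynomial det(A - λI) = λ^2 + 2λ + 1 = 0.
Single eigenvalue λ = -1 with algebraic multiplicity 2.
Eigenvector v = (0,-1); generalized eigenvector w with (A-λI)w=v is (1,0).
General solution: e^(-t)[K_1·v + K_2·(t·v + w)].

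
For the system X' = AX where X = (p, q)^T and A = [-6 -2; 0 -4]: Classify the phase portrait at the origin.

A = [[-6,-2],[0,-4]]; det(A-λI) = λ^2 + 10λ + 24.
λ = -4, -6: both negative.

stable node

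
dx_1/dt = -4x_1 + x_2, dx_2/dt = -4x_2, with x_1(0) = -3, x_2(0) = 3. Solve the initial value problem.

x_1(t) = 3te^(-4t) - 3e^(-4t), x_2(t) = 3e^(-4t)

Coefficient matrix A = [[-4, 1], [0, -4]].
Characteristic polynomial det(A - λI) = λ^2 + 8λ + 16 = 0.
Single eigenvalue λ = -4 with algebraic multiplicity 2.
Eigenvector v = (-1,0); generalized eigenvector w with (A-λI)w=v is (2,-1).
General solution: e^(-4t)[c_1·v + c_2·(t·v + w)].
Applying x_1(0)=-3, x_2(0)=3 gives c_1=-3, c_2=-3.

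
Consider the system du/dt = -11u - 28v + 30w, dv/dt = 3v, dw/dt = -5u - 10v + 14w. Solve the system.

Coefficient matrix A = [[-11, -28, 30], [0, 3, 0], [-5, -10, 14]].
det(A - λI) = 0 gives eigenvalues λ = -1, 3, 4.
For λ=-1: eigenvector (3,0,1).
For λ=3: eigenvector (-2,1,0).
For λ=4: eigenvector (2,0,1).
General solution: K_1e^(-t)(3,0,1) + K_2e^(3t)(-2,1,0) + K_3e^(4t)(2,0,1).

u(t) = 3K_1e^(-t) - 2K_2e^(3t) + 2K_3e^(4t), v(t) = K_2e^(3t), w(t) = K_1e^(-t) + K_3e^(4t)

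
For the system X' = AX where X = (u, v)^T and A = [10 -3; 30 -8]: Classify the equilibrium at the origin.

A = [[10,-3],[30,-8]]; det(A-λI) = λ^2 - 2λ + 10.
λ = 1 ± 3i: positive real part.

unstable spiral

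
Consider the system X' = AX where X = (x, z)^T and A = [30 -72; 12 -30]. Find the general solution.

x(t) = 2c_1e^(-6t) + 3c_2e^(6t), z(t) = c_1e^(-6t) + c_2e^(6t)

Coefficient matrix A = [[30, -72], [12, -30]].
Characteristic polynomial det(A - λI) = λ^2 - 36 = 0.
Eigenvalues λ = -6, 6.
For λ=-6: (A-λI) row 1 is [36, -72], so an eigenvector is (2, 1).
For λ=6: (A-λI) row 1 is [24, -72], so an eigenvector is (3, 1).
General solution: c_1e^(-6t)(2,1) + c_2e^(6t)(3,1).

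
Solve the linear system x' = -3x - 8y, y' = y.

Coefficient matrix A = [[-3, -8], [0, 1]].
Characteristic polynomial det(A - λI) = λ^2 + 2λ - 3 = 0.
Eigenvalues λ = -3, 1.
For λ=-3: (A-λI) row 1 is [0, -8], so an eigenvector is (-1, 0).
For λ=1: (A-λI) row 1 is [-4, -8], so an eigenvector is (2, -1).
General solution: C_1e^(-3t)(-1,0) + C_2e^(t)(2,-1).

x(t) = -C_1e^(-3t) + 2C_2e^(t), y(t) = -C_2e^(t)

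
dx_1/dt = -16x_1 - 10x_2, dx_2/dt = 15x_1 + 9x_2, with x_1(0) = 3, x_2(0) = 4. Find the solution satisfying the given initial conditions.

x_1(t) = -14e^(-t) + 17e^(-6t), x_2(t) = 21e^(-t) - 17e^(-6t)

Coefficient matrix A = [[-16, -10], [15, 9]].
Characteristic polynomial det(A - λI) = λ^2 + 7λ + 6 = 0.
Eigenvalues λ = -1, -6.
For λ=-1: (A-λI) row 1 is [-15, -10], so an eigenvector is (-2, 3).
For λ=-6: (A-λI) row 1 is [-10, -10], so an eigenvector is (1, -1).
General solution: c_1e^(-t)(-2,3) + c_2e^(-6t)(1,-1).
Applying x_1(0)=3, x_2(0)=4 gives c_1=7, c_2=17.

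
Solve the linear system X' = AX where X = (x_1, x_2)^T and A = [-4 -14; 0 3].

x_1(t) = C_1e^(-4t) - 2C_2e^(3t), x_2(t) = C_2e^(3t)

Coefficient matrix A = [[-4, -14], [0, 3]].
Characteristic polynomial det(A - λI) = λ^2 + λ - 12 = 0.
Eigenvalues λ = -4, 3.
For λ=-4: (A-λI) row 1 is [0, -14], so an eigenvector is (1, 0).
For λ=3: (A-λI) row 1 is [-7, -14], so an eigenvector is (-2, 1).
General solution: C_1e^(-4t)(1,0) + C_2e^(3t)(-2,1).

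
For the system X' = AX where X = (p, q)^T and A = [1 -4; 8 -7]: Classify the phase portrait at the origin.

stable spiral

A = [[1,-4],[8,-7]]; det(A-λI) = λ^2 + 6λ + 25.
λ = -3 ± 4i: negative real part.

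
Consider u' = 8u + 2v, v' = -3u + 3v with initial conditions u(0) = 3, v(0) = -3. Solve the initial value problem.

u(t) = 3e^(6t), v(t) = -3e^(6t)

Coefficient matrix A = [[8, 2], [-3, 3]].
Characteristic polynomial det(A - λI) = λ^2 - 11λ + 30 = 0.
Eigenvalues λ = 5, 6.
For λ=5: (A-λI) row 1 is [3, 2], so an eigenvector is (2, -3).
For λ=6: (A-λI) row 1 is [2, 2], so an eigenvector is (-1, 1).
General solution: c_1e^(5t)(2,-3) + c_2e^(6t)(-1,1).
Applying u(0)=3, v(0)=-3 gives c_1=0, c_2=-3.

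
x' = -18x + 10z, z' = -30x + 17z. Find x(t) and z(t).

x(t) = -C_1e^(2t) - 2C_2e^(-3t), z(t) = -2C_1e^(2t) - 3C_2e^(-3t)

Coefficient matrix A = [[-18, 10], [-30, 17]].
Characteristic polynomial det(A - λI) = λ^2 + λ - 6 = 0.
Eigenvalues λ = 2, -3.
For λ=2: (A-λI) row 1 is [-20, 10], so an eigenvector is (-1, -2).
For λ=-3: (A-λI) row 1 is [-15, 10], so an eigenvector is (-2, -3).
General solution: C_1e^(2t)(-1,-2) + C_2e^(-3t)(-2,-3).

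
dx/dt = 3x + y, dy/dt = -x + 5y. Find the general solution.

Coefficient matrix A = [[3, 1], [-1, 5]].
Characteristic polynomial det(A - λI) = λ^2 - 8λ + 16 = 0.
Single eigenvalue λ = 4 with algebraic multiplicity 2.
Eigenvector v = (-1,-1); generalized eigenvector w with (A-λI)w=v is (-1,-2).
General solution: e^(4t)[c_1·v + c_2·(t·v + w)].

x(t) = -c_1e^(4t) - c_2te^(4t) - c_2e^(4t), y(t) = -c_1e^(4t) - c_2te^(4t) - 2c_2e^(4t)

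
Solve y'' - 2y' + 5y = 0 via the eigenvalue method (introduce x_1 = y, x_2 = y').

y(t) = C_1e^(t)cos(2t) + C_2e^(t)sin(2t)

Let x_1 = y, x_2 = y'. Then x_1' = x_2 and x_2' = -5x_1 + 2x_2.
A = [[0,1],[-5,2]]; det(A-λI) = λ^2 - 2λ + 5.
Eigenvalues λ = 1 ± 2i.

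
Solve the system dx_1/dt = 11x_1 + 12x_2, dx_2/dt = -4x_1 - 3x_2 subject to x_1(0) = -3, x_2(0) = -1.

Coefficient matrix A = [[11, 12], [-4, -3]].
Characteristic polynomial det(A - λI) = λ^2 - 8λ + 15 = 0.
Eigenvalues λ = 3, 5.
For λ=3: (A-λI) row 1 is [8, 12], so an eigenvector is (3, -2).
For λ=5: (A-λI) row 1 is [6, 12], so an eigenvector is (2, -1).
General solution: c_1e^(3t)(3,-2) + c_2e^(5t)(2,-1).
Applying x_1(0)=-3, x_2(0)=-1 gives c_1=5, c_2=-9.

x_1(t) = -18e^(5t) + 15e^(3t), x_2(t) = 9e^(5t) - 10e^(3t)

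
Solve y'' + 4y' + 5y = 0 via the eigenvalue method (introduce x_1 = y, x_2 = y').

y(t) = C_1e^(-2t)cos(t) + C_2e^(-2t)sin(t)

Let x_1 = y, x_2 = y'. Then x_1' = x_2 and x_2' = -5x_1 - 4x_2.
A = [[0,1],[-5,-4]]; det(A-λI) = λ^2 + 4λ + 5.
Eigenvalues λ = -2 ± i.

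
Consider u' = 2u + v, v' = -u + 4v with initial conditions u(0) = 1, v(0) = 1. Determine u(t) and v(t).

Coefficient matrix A = [[2, 1], [-1, 4]].
Characteristic polynomial det(A - λI) = λ^2 - 6λ + 9 = 0.
Single eigenvalue λ = 3 with algebraic multiplicity 2.
Eigenvector v = (1,1); generalized eigenvector w with (A-λI)w=v is (-2,-1).
General solution: e^(3t)[C_1·v + C_2·(t·v + w)].
Applying u(0)=1, v(0)=1 gives C_1=1, C_2=0.

u(t) = e^(3t), v(t) = e^(3t)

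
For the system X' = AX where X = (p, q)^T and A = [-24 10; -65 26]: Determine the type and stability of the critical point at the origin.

A = [[-24,10],[-65,26]]; det(A-λI) = λ^2 - 2λ + 26.
λ = 1 ± 5i: positive real part.

unstable spiral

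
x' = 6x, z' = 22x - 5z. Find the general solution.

Coefficient matrix A = [[6, 0], [22, -5]].
Characteristic polynomial det(A - λI) = λ^2 - λ - 30 = 0.
Eigenvalues λ = -5, 6.
For λ=-5: (A-λI) row 1 is [11, 0], so an eigenvector is (0, 1).
For λ=6: (A-λI) row 2 is [22, -11], so an eigenvector is (-1, -2).
General solution: C_1e^(-5t)(0,1) + C_2e^(6t)(-1,-2).

x(t) = -C_2e^(6t), z(t) = C_1e^(-5t) - 2C_2e^(6t)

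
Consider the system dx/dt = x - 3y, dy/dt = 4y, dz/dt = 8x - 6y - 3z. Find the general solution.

x(t) = C_2e^(t) - C_3e^(4t), y(t) = C_3e^(4t), z(t) = -C_1e^(-3t) + 2C_2e^(t) - 2C_3e^(4t)

Coefficient matrix A = [[1, -3, 0], [0, 4, 0], [8, -6, -3]].
det(A - λI) = 0 gives eigenvalues λ = -3, 1, 4.
For λ=-3: eigenvector (0,0,-1).
For λ=1: eigenvector (1,0,2).
For λ=4: eigenvector (-1,1,-2).
General solution: C_1e^(-3t)(0,0,-1) + C_2e^(t)(1,0,2) + C_3e^(4t)(-1,1,-2).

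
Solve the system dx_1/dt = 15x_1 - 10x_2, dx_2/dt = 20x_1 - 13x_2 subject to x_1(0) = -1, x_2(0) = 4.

x_1(t) = -27e^(t)sin(2t) - e^(t)cos(2t), x_2(t) = -38e^(t)sin(2t) + 4e^(t)cos(2t)

Coefficient matrix A = [[15, -10], [20, -13]].
Characteristic polynomial det(A - λI) = λ^2 - 2λ + 5 = 0.
Eigenvalues λ = 1 ± 2i (complex conjugate pair).
For λ=1+2i: an eigenvector is (2,3) - i(-1,-1) = (2 + i, 3 + i).
A real fundamental pair from Re and Im of e^((1+2i)t)v: X_1 = e^(t)(cos(2t)·(2,3) + sin(2t)·(-1,-1)), X_2 = e^(t)(sin(2t)·(2,3) - cos(2t)·(-1,-1)).
General solution: c_1X_1 + c_2X_2.
Applying x_1(0)=-1, x_2(0)=4 gives c_1=5, c_2=-11.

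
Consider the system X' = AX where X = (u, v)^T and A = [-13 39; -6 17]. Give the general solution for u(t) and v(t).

u(t) = -3K_1e^(2t)sin(3t) - 2K_1e^(2t)cos(3t) - 2K_2e^(2t)sin(3t) + 3K_2e^(2t)cos(3t), v(t) = -K_1e^(2t)sin(3t) - K_1e^(2t)cos(3t) - K_2e^(2t)sin(3t) + K_2e^(2t)cos(3t)

Coefficient matrix A = [[-13, 39], [-6, 17]].
Characteristic polynomial det(A - λI) = λ^2 - 4λ + 13 = 0.
Eigenvalues λ = 2 ± 3i (complex conjugate pair).
For λ=2+3i: an eigenvector is (-2,-1) - i(-3,-1) = (-2 + 3i, -1 + i).
A real fundamental pair from Re and Im of e^((2+3i)t)v: X_1 = e^(2t)(cos(3t)·(-2,-1) + sin(3t)·(-3,-1)), X_2 = e^(2t)(sin(3t)·(-2,-1) - cos(3t)·(-3,-1)).
General solution: K_1X_1 + K_2X_2.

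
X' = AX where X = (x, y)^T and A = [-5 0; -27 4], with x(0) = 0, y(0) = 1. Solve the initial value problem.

x(t) = 0, y(t) = e^(4t)

Coefficient matrix A = [[-5, 0], [-27, 4]].
Characteristic polynomial det(A - λI) = λ^2 + λ - 20 = 0.
Eigenvalues λ = 4, -5.
For λ=4: (A-λI) row 1 is [-9, 0], so an eigenvector is (0, 1).
For λ=-5: (A-λI) row 2 is [-27, 9], so an eigenvector is (1, 3).
General solution: K_1e^(4t)(0,1) + K_2e^(-5t)(1,3).
Applying x(0)=0, y(0)=1 gives K_1=1, K_2=0.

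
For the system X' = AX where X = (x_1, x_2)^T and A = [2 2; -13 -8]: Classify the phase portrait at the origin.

stable spiral

A = [[2,2],[-13,-8]]; det(A-λI) = λ^2 + 6λ + 10.
λ = -3 ± i: negative real part.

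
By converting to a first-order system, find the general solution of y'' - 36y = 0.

Let x_1 = y, x_2 = y'. Then x_1' = x_2 and x_2' = 36x_1.
A = [[0,1],[36,0]]; det(A-λI) = λ^2 - 36.
Eigenvalues λ = 6, -6 with eigenvectors (1,6), (1,-6).

y(t) = C_1e^(6t) + C_2e^(-6t)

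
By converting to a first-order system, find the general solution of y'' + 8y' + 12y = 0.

y(t) = C_1e^(-2t) + C_2e^(-6t)

Let x_1 = y, x_2 = y'. Then x_1' = x_2 and x_2' = -12x_1 - 8x_2.
A = [[0,1],[-12,-8]]; det(A-λI) = λ^2 + 8λ + 12.
Eigenvalues λ = -2, -6 with eigenvectors (1,-2), (1,-6).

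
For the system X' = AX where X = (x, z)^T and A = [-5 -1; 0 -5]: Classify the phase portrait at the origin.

stable improper node

A = [[-5,-1],[0,-5]]; det(A-λI) = λ^2 + 10λ + 25.
repeated λ = -5 with a single eigenvector.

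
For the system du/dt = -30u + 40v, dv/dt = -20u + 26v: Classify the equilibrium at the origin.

A = [[-30,40],[-20,26]]; det(A-λI) = λ^2 + 4λ + 20.
λ = -2 ± 4i: negative real part.

stable spiral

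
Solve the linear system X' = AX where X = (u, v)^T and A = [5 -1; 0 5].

Coefficient matrix A = [[5, -1], [0, 5]].
Characteristic polynomial det(A - λI) = λ^2 - 10λ + 25 = 0.
Single eigenvalue λ = 5 with algebraic multiplicity 2.
Eigenvector v = (-1,0); generalized eigenvector w with (A-λI)w=v is (-1,1).
General solution: e^(5t)[C_1·v + C_2·(t·v + w)].

u(t) = -C_1e^(5t) - C_2te^(5t) - C_2e^(5t), v(t) = C_2e^(5t)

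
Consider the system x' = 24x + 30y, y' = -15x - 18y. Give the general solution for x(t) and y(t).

x(t) = -c_1e^(3t)sin(3t) - 3c_1e^(3t)cos(3t) - 3c_2e^(3t)sin(3t) + c_2e^(3t)cos(3t), y(t) = c_1e^(3t)sin(3t) + 2c_1e^(3t)cos(3t) + 2c_2e^(3t)sin(3t) - c_2e^(3t)cos(3t)

Coefficient matrix A = [[24, 30], [-15, -18]].
Characteristic polynomial det(A - λI) = λ^2 - 6λ + 18 = 0.
Eigenvalues λ = 3 ± 3i (complex conjugate pair).
For λ=3+3i: an eigenvector is (-3,2) - i(-1,1) = (-3 + i, 2 - i).
A real fundamental pair from Re and Im of e^((3+3i)t)v: X_1 = e^(3t)(cos(3t)·(-3,2) + sin(3t)·(-1,1)), X_2 = e^(3t)(sin(3t)·(-3,2) - cos(3t)·(-1,1)).
General solution: c_1X_1 + c_2X_2.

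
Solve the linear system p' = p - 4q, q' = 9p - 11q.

Coefficient matrix A = [[1, -4], [9, -11]].
Characteristic polynomial det(A - λI) = λ^2 + 10λ + 25 = 0.
Single eigenvalue λ = -5 with algebraic multiplicity 2.
Eigenvector v = (2,3); generalized eigenvector w with (A-λI)w=v is (-1,-2).
General solution: e^(-5t)[c_1·v + c_2·(t·v + w)].

p(t) = 2c_1e^(-5t) + 2c_2te^(-5t) - c_2e^(-5t), q(t) = 3c_1e^(-5t) + 3c_2te^(-5t) - 2c_2e^(-5t)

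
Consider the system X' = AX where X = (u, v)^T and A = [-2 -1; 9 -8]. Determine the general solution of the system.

Coefficient matrix A = [[-2, -1], [9, -8]].
Characteristic polynomial det(A - λI) = λ^2 + 10λ + 25 = 0.
Single eigenvalue λ = -5 with algebraic multiplicity 2.
Eigenvector v = (-1,-3); generalized eigenvector w with (A-λI)w=v is (-1,-2).
General solution: e^(-5t)[c_1·v + c_2·(t·v + w)].

u(t) = -c_1e^(-5t) - c_2te^(-5t) - c_2e^(-5t), v(t) = -3c_1e^(-5t) - 3c_2te^(-5t) - 2c_2e^(-5t)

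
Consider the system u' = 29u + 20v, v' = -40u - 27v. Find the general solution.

Coefficient matrix A = [[29, 20], [-40, -27]].
Characteristic polynomial det(A - λI) = λ^2 - 2λ + 17 = 0.
Eigenvalues λ = 1 ± 4i (complex conjugate pair).
For λ=1+4i: an eigenvector is (1,-1) - i(2,-3) = (1 - 2i, -1 + 3i).
A real fundamental pair from Re and Im of e^((1+4i)t)v: X_1 = e^(t)(cos(4t)·(1,-1) + sin(4t)·(2,-3)), X_2 = e^(t)(sin(4t)·(1,-1) - cos(4t)·(2,-3)).
General solution: K_1X_1 + K_2X_2.

u(t) = 2K_1e^(t)sin(4t) + K_1e^(t)cos(4t) + K_2e^(t)sin(4t) - 2K_2e^(t)cos(4t), v(t) = -3K_1e^(t)sin(4t) - K_1e^(t)cos(4t) - K_2e^(t)sin(4t) + 3K_2e^(t)cos(4t)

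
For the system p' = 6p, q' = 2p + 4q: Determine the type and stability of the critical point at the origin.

A = [[6,0],[2,4]]; det(A-λI) = λ^2 - 10λ + 24.
λ = 4, 6: both positive.

unstable node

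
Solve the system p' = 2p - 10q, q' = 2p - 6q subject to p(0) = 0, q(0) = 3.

Coefficient matrix A = [[2, -10], [2, -6]].
Characteristic polynomial det(A - λI) = λ^2 + 4λ + 8 = 0.
Eigenvalues λ = -2 ± 2i (complex conjugate pair).
For λ=-2+2i: an eigenvector is (2,1) - i(-1,0) = (2 + i, 1).
A real fundamental pair from Re and Im of e^((-2+2i)t)v: X_1 = e^(-2t)(cos(2t)·(2,1) + sin(2t)·(-1,0)), X_2 = e^(-2t)(sin(2t)·(2,1) - cos(2t)·(-1,0)).
General solution: C_1X_1 + C_2X_2.
Applying p(0)=0, q(0)=3 gives C_1=3, C_2=-6.

p(t) = -15e^(-2t)sin(2t), q(t) = -6e^(-2t)sin(2t) + 3e^(-2t)cos(2t)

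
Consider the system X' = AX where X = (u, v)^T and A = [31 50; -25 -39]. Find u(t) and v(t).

u(t) = K_1e^(-4t)sin(5t) + 3K_1e^(-4t)cos(5t) + 3K_2e^(-4t)sin(5t) - K_2e^(-4t)cos(5t), v(t) = -K_1e^(-4t)sin(5t) - 2K_1e^(-4t)cos(5t) - 2K_2e^(-4t)sin(5t) + K_2e^(-4t)cos(5t)

Coefficient matrix A = [[31, 50], [-25, -39]].
Characteristic polynomial det(A - λI) = λ^2 + 8λ + 41 = 0.
Eigenvalues λ = -4 ± 5i (complex conjugate pair).
For λ=-4+5i: an eigenvector is (3,-2) - i(1,-1) = (3 - i, -2 + i).
A real fundamental pair from Re and Im of e^((-4+5i)t)v: X_1 = e^(-4t)(cos(5t)·(3,-2) + sin(5t)·(1,-1)), X_2 = e^(-4t)(sin(5t)·(3,-2) - cos(5t)·(1,-1)).
General solution: K_1X_1 + K_2X_2.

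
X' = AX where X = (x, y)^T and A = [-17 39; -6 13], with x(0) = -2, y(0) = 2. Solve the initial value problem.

x(t) = 36e^(-2t)sin(3t) - 2e^(-2t)cos(3t), y(t) = 14e^(-2t)sin(3t) + 2e^(-2t)cos(3t)

Coefficient matrix A = [[-17, 39], [-6, 13]].
Characteristic polynomial det(A - λI) = λ^2 + 4λ + 13 = 0.
Eigenvalues λ = -2 ± 3i (complex conjugate pair).
For λ=-2+3i: an eigenvector is (-3,-1) - i(2,1) = (-3 - 2i, -1 - i).
A real fundamental pair from Re and Im of e^((-2+3i)t)v: X_1 = e^(-2t)(cos(3t)·(-3,-1) + sin(3t)·(2,1)), X_2 = e^(-2t)(sin(3t)·(-3,-1) - cos(3t)·(2,1)).
General solution: K_1X_1 + K_2X_2.
Applying x(0)=-2, y(0)=2 gives K_1=6, K_2=-8.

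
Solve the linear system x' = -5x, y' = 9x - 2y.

x(t) = K_2e^(-5t), y(t) = -K_1e^(-2t) - 3K_2e^(-5t)

Coefficient matrix A = [[-5, 0], [9, -2]].
Characteristic polynomial det(A - λI) = λ^2 + 7λ + 10 = 0.
Eigenvalues λ = -2, -5.
For λ=-2: (A-λI) row 1 is [-3, 0], so an eigenvector is (0, -1).
For λ=-5: (A-λI) row 2 is [9, 3], so an eigenvector is (1, -3).
General solution: K_1e^(-2t)(0,-1) + K_2e^(-5t)(1,-3).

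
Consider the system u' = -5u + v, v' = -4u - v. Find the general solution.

u(t) = -C_1e^(-3t) - C_2te^(-3t) - C_2e^(-3t), v(t) = -2C_1e^(-3t) - 2C_2te^(-3t) - 3C_2e^(-3t)

Coefficient matrix A = [[-5, 1], [-4, -1]].
Characteristic polynomial det(A - λI) = λ^2 + 6λ + 9 = 0.
Single eigenvalue λ = -3 with algebraic multiplicity 2.
Eigenvector v = (-1,-2); generalized eigenvector w with (A-λI)w=v is (-1,-3).
General solution: e^(-3t)[C_1·v + C_2·(t·v + w)].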